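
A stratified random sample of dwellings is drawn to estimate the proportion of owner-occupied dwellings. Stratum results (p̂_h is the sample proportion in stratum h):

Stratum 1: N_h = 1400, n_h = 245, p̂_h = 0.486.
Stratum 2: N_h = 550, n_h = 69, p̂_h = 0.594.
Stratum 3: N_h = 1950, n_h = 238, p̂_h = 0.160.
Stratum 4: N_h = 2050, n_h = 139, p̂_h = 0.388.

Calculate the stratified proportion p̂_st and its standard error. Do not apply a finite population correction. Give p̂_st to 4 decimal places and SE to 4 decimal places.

N = 5950; stratum weights W_h = N_h/N.
p̂_st = Σ W_h p̂_h = (1400·0.486 + 550·0.594 + 1950·0.160 + 2050·0.388)/5950 = 0.35538
V̂(p̂_st) = Σ W_h² p̂_h(1−p̂_h)/(n_h−1):
  stratum 1: (1400/5950)²·0.486·0.514/244 = 5.66802e-05
  stratum 2: (550/5950)²·0.594·0.406/68 = 3.03037e-05
  stratum 3: (1950/5950)²·0.160·0.840/237 = 6.09097e-05
  stratum 4: (2050/5950)²·0.388·0.612/138 = 0.000204257
V̂(p̂_st) = 0.000352151; SE = √V̂ = 0.0187657

p̂_st ≈ 0.3554, SE ≈ 0.0188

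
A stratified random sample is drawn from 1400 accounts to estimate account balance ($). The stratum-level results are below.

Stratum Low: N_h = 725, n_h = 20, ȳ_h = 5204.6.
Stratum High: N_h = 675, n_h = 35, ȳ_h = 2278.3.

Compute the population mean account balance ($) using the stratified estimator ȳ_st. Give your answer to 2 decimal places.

N = Σ N_h = 1400. Stratum weights W_h = N_h/N.
ȳ_st = (725·5204.6 + 675·2278.3) / 1400 = 3793.7054

ȳ_st ≈ 3793.71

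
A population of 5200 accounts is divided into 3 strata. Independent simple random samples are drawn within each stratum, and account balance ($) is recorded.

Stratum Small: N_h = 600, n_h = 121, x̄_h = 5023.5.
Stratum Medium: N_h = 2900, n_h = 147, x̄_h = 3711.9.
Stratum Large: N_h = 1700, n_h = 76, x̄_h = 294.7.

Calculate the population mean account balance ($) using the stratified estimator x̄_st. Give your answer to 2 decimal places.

x̄_st ≈ 2746.08

N = Σ N_h = 5200. Stratum weights W_h = N_h/N.
x̄_st = (600·5023.5 + 2900·3711.9 + 1700·294.7) / 5200 = 2746.0769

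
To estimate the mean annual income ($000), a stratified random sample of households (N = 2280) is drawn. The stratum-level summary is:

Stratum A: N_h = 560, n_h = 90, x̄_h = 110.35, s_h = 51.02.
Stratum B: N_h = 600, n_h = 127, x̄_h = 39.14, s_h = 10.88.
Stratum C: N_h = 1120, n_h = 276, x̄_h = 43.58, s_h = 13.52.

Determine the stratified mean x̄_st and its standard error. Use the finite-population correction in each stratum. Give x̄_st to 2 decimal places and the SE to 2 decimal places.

x̄_st ≈ 58.81, SE ≈ 1.28

x̄_st = Σ W_h x̄_h = (560·110.35 + 600·39.14 + 1120·43.58)/2280 = 58.81123
V̂(x̄_st) = Σ W_h² (1 − n_h/N_h) s_h²/n_h, with W_h = N_h/N and N = 2280:
  stratum A: (560/2280)²·(1 − 90/560)·51.02²/90 = 1.46438
  stratum B: (600/2280)²·(1 − 127/600)·10.88²/127 = 0.0508858
  stratum C: (1120/2280)²·(1 − 276/1120)·13.52²/276 = 0.12043
V̂(x̄_st) = 1.6357
SE(x̄_st) = √1.6357 = 1.27894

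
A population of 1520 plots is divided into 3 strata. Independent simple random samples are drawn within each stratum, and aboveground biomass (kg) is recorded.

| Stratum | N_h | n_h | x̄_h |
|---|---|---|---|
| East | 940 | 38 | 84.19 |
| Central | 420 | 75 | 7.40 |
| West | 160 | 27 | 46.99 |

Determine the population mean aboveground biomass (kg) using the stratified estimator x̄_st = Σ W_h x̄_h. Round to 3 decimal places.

x̄_st ≈ 59.056

N = Σ N_h = 1520. Stratum weights W_h = N_h/N.
x̄_st = (940·84.19 + 420·7.40 + 160·46.99) / 1520 = 59.05592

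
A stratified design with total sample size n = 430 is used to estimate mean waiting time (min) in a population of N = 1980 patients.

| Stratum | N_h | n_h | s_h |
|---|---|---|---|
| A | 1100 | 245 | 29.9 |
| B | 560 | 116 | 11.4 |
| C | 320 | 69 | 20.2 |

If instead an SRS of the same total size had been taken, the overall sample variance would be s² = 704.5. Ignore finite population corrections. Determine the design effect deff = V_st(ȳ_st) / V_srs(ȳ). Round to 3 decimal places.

deff ≈ 0.836

V̂(ȳ_st) = Σ W_h² s_h²/n_h, with W_h = N_h/N and N = 1980:
  stratum A: (1100/1980)²·29.9²/245 = 1.12624
  stratum B: (560/1980)²·11.4²/116 = 0.0896184
  stratum C: (320/1980)²·20.2²/69 = 0.154463
V_st = 1.37032
V_srs = s²/n = 704.5/430 = 1.63837
deff = V_st / V_srs = 1.37032/1.63837 = 0.8364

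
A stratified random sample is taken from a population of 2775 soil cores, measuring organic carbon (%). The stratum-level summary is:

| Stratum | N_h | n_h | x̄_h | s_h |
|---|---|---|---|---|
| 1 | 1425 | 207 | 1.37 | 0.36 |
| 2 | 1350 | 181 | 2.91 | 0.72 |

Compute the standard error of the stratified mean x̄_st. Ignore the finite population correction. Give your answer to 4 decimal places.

V̂(x̄_st) = Σ W_h² s_h²/n_h, with W_h = N_h/N and N = 2775:
  stratum 1: (1425/2775)²·0.36²/207 = 0.000165097
  stratum 2: (1350/2775)²·0.72²/181 = 0.000677841
V̂(x̄_st) = 0.000842938
SE(x̄_st) = √0.000842938 = 0.0290334

SE(x̄_st) ≈ 0.0290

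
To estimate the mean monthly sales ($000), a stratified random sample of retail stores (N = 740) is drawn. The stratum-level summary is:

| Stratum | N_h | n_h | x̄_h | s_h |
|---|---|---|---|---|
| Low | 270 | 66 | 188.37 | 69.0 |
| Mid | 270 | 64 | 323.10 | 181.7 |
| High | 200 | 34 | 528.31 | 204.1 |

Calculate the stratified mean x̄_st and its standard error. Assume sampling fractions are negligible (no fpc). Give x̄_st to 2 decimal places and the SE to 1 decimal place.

x̄_st = Σ W_h x̄_h = (270·188.37 + 270·323.10 + 200·528.31)/740 = 329.40392
V̂(x̄_st) = Σ W_h² s_h²/n_h, with W_h = N_h/N and N = 740:
  stratum Low: (270/740)²·69.0²/66 = 9.60325
  stratum Mid: (270/740)²·181.7²/64 = 68.6743
  stratum High: (200/740)²·204.1²/34 = 89.496
V̂(x̄_st) = 167.774
SE(x̄_st) = √167.774 = 12.9527

x̄_st ≈ 329.40, SE ≈ 13.0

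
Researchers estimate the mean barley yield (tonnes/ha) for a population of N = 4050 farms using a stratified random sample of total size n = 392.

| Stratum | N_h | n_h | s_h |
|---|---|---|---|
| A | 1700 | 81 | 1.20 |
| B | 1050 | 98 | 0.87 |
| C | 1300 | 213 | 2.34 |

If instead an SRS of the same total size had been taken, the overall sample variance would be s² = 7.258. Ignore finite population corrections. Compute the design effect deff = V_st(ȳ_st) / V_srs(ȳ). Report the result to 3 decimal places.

deff ≈ 0.340

V̂(ȳ_st) = Σ W_h² s_h²/n_h, with W_h = N_h/N and N = 4050:
  stratum A: (1700/4050)²·1.20²/81 = 0.00313231
  stratum B: (1050/4050)²·0.87²/98 = 0.000519136
  stratum C: (1300/4050)²·2.34²/213 = 0.00264868
V_st = 0.00630013
V_srs = s²/n = 7.258/392 = 0.0185153
deff = V_st / V_srs = 0.00630013/0.0185153 = 0.3403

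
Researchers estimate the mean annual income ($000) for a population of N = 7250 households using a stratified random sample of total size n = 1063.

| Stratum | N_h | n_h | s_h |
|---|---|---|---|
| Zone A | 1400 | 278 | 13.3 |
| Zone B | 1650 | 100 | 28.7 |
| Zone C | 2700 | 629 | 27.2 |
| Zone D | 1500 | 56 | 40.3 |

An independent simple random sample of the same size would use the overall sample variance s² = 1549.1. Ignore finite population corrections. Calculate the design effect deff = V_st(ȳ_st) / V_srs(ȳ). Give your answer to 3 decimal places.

deff ≈ 1.273

V̂(ȳ_st) = Σ W_h² s_h²/n_h, with W_h = N_h/N and N = 7250:
  stratum Zone A: (1400/7250)²·13.3²/278 = 0.0237268
  stratum Zone B: (1650/7250)²·28.7²/100 = 0.426634
  stratum Zone C: (2700/7250)²·27.2²/629 = 0.163132
  stratum Zone D: (1500/7250)²·40.3²/56 = 1.24145
V_st = 1.85494
V_srs = s²/n = 1549.1/1063 = 1.45729
deff = V_st / V_srs = 1.85494/1.45729 = 1.2729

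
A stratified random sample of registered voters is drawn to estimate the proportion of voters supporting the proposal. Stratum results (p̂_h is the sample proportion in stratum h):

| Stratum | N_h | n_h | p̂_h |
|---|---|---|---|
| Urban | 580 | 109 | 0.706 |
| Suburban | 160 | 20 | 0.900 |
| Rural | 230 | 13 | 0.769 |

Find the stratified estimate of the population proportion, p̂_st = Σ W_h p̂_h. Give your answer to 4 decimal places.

p̂_st ≈ 0.7529

N = 970; stratum weights W_h = N_h/N.
p̂_st = Σ W_h p̂_h = (580·0.706 + 160·0.900 + 230·0.769)/970 = 0.75294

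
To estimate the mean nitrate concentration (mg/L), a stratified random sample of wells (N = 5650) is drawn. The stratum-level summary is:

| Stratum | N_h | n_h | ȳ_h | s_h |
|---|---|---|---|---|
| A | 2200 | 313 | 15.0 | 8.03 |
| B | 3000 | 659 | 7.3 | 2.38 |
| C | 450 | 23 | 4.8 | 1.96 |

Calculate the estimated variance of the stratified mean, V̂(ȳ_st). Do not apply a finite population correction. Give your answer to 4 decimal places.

V̂(ȳ_st) ≈ 0.0347

V̂(ȳ_st) = Σ W_h² s_h²/n_h, with W_h = N_h/N and N = 5650:
  stratum A: (2200/5650)²·8.03²/313 = 0.0312345
  stratum B: (3000/5650)²·2.38²/659 = 0.00242334
  stratum C: (450/5650)²·1.96²/23 = 0.00105953
V̂(ȳ_st) = 0.0347174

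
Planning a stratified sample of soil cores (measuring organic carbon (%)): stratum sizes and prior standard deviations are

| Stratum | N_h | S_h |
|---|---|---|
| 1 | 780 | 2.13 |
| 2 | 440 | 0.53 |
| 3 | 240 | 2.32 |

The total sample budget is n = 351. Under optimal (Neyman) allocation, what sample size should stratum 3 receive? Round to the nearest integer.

Neyman allocation: n_h = n · N_h S_h / Σ N_i S_i, with n = 351.
  stratum 1: N_h·S_h = 780·2.13 = 1661.40
  stratum 2: N_h·S_h = 440·0.53 = 233.20
  stratum 3: N_h·S_h = 240·2.32 = 556.80
Σ N_h S_h = 2451.40
n for stratum 3 = 351·556.80/2451.40 = 79.725 → 80

80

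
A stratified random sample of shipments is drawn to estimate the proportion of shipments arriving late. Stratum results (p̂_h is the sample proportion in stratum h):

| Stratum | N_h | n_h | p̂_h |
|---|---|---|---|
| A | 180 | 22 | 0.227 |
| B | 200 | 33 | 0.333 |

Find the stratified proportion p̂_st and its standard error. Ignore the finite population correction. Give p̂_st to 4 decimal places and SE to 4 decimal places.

p̂_st ≈ 0.2828, SE ≈ 0.0616

N = 380; stratum weights W_h = N_h/N.
p̂_st = Σ W_h p̂_h = (180·0.227 + 200·0.333)/380 = 0.28279
V̂(p̂_st) = Σ W_h² p̂_h(1−p̂_h)/(n_h−1):
  stratum A: (180/380)²·0.227·0.773/21 = 0.00187484
  stratum B: (200/380)²·0.333·0.667/32 = 0.00192271
V̂(p̂_st) = 0.00379754; SE = √V̂ = 0.0616242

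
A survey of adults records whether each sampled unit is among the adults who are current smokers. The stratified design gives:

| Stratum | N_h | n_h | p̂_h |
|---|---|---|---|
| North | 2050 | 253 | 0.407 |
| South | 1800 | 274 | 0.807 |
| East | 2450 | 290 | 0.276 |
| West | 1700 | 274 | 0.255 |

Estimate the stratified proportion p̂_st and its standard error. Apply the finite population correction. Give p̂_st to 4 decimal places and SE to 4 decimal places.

N = 8000; stratum weights W_h = N_h/N.
p̂_st = Σ W_h p̂_h = (2050·0.407 + 1800·0.807 + 2450·0.276 + 1700·0.255)/8000 = 0.42458
V̂(p̂_st) = Σ W_h² (1 − n_h/N_h) p̂_h(1−p̂_h)/(n_h−1):
  stratum North: (2050/8000)²·(1 − 253/2050)·0.407·0.593/252 = 5.51278e-05
  stratum South: (1800/8000)²·(1 − 274/1800)·0.807·0.193/273 = 2.44859e-05
  stratum East: (2450/8000)²·(1 − 290/2450)·0.276·0.724/289 = 5.71728e-05
  stratum West: (1700/8000)²·(1 − 274/1700)·0.255·0.745/273 = 2.63586e-05
V̂(p̂_st) = 0.000163145; SE = √V̂ = 0.0127728

p̂_st ≈ 0.4246, SE ≈ 0.0128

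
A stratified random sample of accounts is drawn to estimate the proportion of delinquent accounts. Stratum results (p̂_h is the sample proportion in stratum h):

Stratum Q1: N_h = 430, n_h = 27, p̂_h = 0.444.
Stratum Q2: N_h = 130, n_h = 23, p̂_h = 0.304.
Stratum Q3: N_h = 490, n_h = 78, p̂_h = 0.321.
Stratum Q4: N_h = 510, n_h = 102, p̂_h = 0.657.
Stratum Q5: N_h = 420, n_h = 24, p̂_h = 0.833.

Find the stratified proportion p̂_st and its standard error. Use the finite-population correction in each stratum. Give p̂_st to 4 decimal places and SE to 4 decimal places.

N = 1980; stratum weights W_h = N_h/N.
p̂_st = Σ W_h p̂_h = (430·0.444 + 130·0.304 + 490·0.321 + 510·0.657 + 420·0.833)/1980 = 0.54175
V̂(p̂_st) = Σ W_h² (1 − n_h/N_h) p̂_h(1−p̂_h)/(n_h−1):
  stratum Q1: (430/1980)²·(1 − 27/430)·0.444·0.556/26 = 0.000419689
  stratum Q2: (130/1980)²·(1 − 23/130)·0.304·0.696/22 = 3.41238e-05
  stratum Q3: (490/1980)²·(1 − 78/490)·0.321·0.679/77 = 0.000145763
  stratum Q4: (510/1980)²·(1 − 102/510)·0.657·0.343/101 = 0.000118424
  stratum Q5: (420/1980)²·(1 − 24/420)·0.833·0.167/23 = 0.000256595
V̂(p̂_st) = 0.000974594; SE = √V̂ = 0.0312185

p̂_st ≈ 0.5417, SE ≈ 0.0312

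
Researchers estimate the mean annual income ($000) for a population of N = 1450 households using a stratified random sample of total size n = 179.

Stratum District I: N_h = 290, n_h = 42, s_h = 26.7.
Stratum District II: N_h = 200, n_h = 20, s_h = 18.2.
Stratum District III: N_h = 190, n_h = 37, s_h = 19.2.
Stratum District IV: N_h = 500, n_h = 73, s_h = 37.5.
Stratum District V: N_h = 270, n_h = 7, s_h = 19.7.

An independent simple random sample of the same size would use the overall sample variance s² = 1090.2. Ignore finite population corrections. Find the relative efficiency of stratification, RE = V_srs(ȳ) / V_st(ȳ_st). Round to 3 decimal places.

RE ≈ 1.132

V̂(ȳ_st) = Σ W_h² s_h²/n_h, with W_h = N_h/N and N = 1450:
  stratum District I: (290/1450)²·26.7²/42 = 0.678943
  stratum District II: (200/1450)²·18.2²/20 = 0.315092
  stratum District III: (190/1450)²·19.2²/37 = 0.171069
  stratum District IV: (500/1450)²·37.5²/73 = 2.29057
  stratum District V: (270/1450)²·19.7²/7 = 1.92232
V_st = 5.378
V_srs = s²/n = 1090.2/179 = 6.0905
Relative efficiency = V_srs / V_st = 6.0905/5.378 = 1.1325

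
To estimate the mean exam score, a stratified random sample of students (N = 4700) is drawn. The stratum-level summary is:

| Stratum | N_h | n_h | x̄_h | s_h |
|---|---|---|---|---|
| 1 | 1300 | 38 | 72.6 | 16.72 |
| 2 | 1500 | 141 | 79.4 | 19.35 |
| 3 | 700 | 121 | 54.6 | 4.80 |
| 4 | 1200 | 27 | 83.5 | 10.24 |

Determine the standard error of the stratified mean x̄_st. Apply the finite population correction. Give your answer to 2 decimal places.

V̂(x̄_st) = Σ W_h² (1 − n_h/N_h) s_h²/n_h, with W_h = N_h/N and N = 4700:
  stratum 1: (1300/4700)²·(1 − 38/1300)·16.72²/38 = 0.546381
  stratum 2: (1500/4700)²·(1 − 141/1500)·19.35²/141 = 0.245052
  stratum 3: (700/4700)²·(1 − 121/700)·4.80²/121 = 0.00349364
  stratum 4: (1200/4700)²·(1 − 27/1200)·10.24²/27 = 0.247468
V̂(x̄_st) = 1.0424
SE(x̄_st) = √1.0424 = 1.02098

SE(x̄_st) ≈ 1.02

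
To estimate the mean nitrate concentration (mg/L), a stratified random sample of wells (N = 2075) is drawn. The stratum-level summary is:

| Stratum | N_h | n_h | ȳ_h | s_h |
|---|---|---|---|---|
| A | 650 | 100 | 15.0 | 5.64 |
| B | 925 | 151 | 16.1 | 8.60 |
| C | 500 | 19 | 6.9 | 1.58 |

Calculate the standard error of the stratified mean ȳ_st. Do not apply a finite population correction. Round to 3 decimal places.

SE(ȳ_st) ≈ 0.369

V̂(ȳ_st) = Σ W_h² s_h²/n_h, with W_h = N_h/N and N = 2075:
  stratum A: (650/2075)²·5.64²/100 = 0.0312139
  stratum B: (925/2075)²·8.60²/151 = 0.0973346
  stratum C: (500/2075)²·1.58²/19 = 0.00762894
V̂(ȳ_st) = 0.136177
SE(ȳ_st) = √0.136177 = 0.369022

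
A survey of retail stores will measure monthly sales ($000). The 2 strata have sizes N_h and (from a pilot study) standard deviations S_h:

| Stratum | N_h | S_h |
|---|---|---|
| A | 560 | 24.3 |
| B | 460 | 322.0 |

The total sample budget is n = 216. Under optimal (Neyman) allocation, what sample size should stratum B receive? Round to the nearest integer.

198

Neyman allocation: n_h = n · N_h S_h / Σ N_i S_i, with n = 216.
  stratum A: N_h·S_h = 560·24.3 = 13608.00
  stratum B: N_h·S_h = 460·322.0 = 148120.00
Σ N_h S_h = 161728.00
n for stratum B = 216·148120.00/161728.00 = 197.825 → 198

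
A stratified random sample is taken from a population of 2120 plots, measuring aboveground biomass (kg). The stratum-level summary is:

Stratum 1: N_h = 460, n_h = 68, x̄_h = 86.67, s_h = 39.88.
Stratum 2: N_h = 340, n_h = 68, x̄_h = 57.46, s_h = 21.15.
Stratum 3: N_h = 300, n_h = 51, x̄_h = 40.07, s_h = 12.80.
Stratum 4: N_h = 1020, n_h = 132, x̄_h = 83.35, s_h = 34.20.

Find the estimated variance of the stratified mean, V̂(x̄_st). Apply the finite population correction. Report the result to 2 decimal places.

V̂(x̄_st) ≈ 2.91

V̂(x̄_st) = Σ W_h² (1 − n_h/N_h) s_h²/n_h, with W_h = N_h/N and N = 2120:
  stratum 1: (460/2120)²·(1 − 68/460)·39.88²/68 = 0.938369
  stratum 2: (340/2120)²·(1 − 68/340)·21.15²/68 = 0.135359
  stratum 3: (300/2120)²·(1 − 51/300)·12.80²/51 = 0.0533948
  stratum 4: (1020/2120)²·(1 − 132/1020)·34.20²/132 = 1.78575
V̂(x̄_st) = 2.91287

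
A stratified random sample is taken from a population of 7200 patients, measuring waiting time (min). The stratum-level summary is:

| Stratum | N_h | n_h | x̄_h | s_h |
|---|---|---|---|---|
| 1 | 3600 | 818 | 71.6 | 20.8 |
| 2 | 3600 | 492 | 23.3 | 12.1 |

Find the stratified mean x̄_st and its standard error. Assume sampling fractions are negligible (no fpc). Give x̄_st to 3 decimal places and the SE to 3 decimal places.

x̄_st = Σ W_h x̄_h = (3600·71.6 + 3600·23.3)/7200 = 47.45000
V̂(x̄_st) = Σ W_h² s_h²/n_h, with W_h = N_h/N and N = 7200:
  stratum 1: (3600/7200)²·20.8²/818 = 0.132225
  stratum 2: (3600/7200)²·12.1²/492 = 0.0743953
V̂(x̄_st) = 0.20662
SE(x̄_st) = √0.20662 = 0.454555

x̄_st ≈ 47.450, SE ≈ 0.455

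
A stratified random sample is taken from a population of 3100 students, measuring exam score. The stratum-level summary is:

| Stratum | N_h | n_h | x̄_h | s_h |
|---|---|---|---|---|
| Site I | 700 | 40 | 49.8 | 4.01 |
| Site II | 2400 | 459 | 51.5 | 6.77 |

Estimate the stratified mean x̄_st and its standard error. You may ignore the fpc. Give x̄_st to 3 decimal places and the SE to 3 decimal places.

x̄_st ≈ 51.116, SE ≈ 0.283

x̄_st = Σ W_h x̄_h = (700·49.8 + 2400·51.5)/3100 = 51.11613
V̂(x̄_st) = Σ W_h² s_h²/n_h, with W_h = N_h/N and N = 3100:
  stratum Site I: (700/3100)²·4.01²/40 = 0.0204975
  stratum Site II: (2400/3100)²·6.77²/459 = 0.0598499
V̂(x̄_st) = 0.0803475
SE(x̄_st) = √0.0803475 = 0.283456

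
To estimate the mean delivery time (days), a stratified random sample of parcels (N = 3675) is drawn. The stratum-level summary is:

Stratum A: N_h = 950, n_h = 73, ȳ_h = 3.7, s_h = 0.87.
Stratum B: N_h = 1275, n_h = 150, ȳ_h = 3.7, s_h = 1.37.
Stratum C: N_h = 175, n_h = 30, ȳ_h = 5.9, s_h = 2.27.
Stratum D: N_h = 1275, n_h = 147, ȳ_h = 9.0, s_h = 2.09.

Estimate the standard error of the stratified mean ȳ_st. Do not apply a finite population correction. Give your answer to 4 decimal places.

SE(ȳ_st) ≈ 0.0785

V̂(ȳ_st) = Σ W_h² s_h²/n_h, with W_h = N_h/N and N = 3675:
  stratum A: (950/3675)²·0.87²/73 = 0.000692864
  stratum B: (1275/3675)²·1.37²/150 = 0.00150611
  stratum C: (175/3675)²·2.27²/30 = 0.000389486
  stratum D: (1275/3675)²·2.09²/147 = 0.00357669
V̂(ȳ_st) = 0.00616514
SE(ȳ_st) = √0.00616514 = 0.0785184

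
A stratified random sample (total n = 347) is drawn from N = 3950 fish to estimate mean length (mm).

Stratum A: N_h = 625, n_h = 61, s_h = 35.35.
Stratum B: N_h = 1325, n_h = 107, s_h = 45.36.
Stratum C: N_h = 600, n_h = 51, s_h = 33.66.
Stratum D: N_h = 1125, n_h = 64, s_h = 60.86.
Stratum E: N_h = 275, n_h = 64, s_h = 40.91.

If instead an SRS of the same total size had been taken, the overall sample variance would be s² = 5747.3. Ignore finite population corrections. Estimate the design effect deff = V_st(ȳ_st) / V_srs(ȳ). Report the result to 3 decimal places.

deff ≈ 0.484

V̂(ȳ_st) = Σ W_h² s_h²/n_h, with W_h = N_h/N and N = 3950:
  stratum A: (625/3950)²·35.35²/61 = 0.512879
  stratum B: (1325/3950)²·45.36²/107 = 2.16371
  stratum C: (600/3950)²·33.66²/51 = 0.512586
  stratum D: (1125/3950)²·60.86²/64 = 4.69456
  stratum E: (275/3950)²·40.91²/64 = 0.126751
V_st = 8.01049
V_srs = s²/n = 5747.3/347 = 16.5628
deff = V_st / V_srs = 8.01049/16.5628 = 0.4836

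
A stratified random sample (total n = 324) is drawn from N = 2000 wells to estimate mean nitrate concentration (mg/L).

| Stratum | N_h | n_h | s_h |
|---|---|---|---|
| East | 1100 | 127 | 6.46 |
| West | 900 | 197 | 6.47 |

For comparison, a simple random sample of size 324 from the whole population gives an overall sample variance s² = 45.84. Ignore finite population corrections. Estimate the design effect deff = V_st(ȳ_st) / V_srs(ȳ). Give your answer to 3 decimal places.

V̂(ȳ_st) = Σ W_h² s_h²/n_h, with W_h = N_h/N and N = 2000:
  stratum East: (1100/2000)²·6.46²/127 = 0.0994001
  stratum West: (900/2000)²·6.47²/197 = 0.0430296
V_st = 0.14243
V_srs = s²/n = 45.84/324 = 0.141481
deff = V_st / V_srs = 0.14243/0.141481 = 1.0067

deff ≈ 1.007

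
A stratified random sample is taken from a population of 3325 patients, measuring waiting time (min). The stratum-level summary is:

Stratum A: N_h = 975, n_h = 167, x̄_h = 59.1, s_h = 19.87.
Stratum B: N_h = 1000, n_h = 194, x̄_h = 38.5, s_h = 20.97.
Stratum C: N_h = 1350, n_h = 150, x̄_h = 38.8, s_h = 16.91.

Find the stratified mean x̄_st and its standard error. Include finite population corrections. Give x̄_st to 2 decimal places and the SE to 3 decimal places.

x̄_st = Σ W_h x̄_h = (975·59.1 + 1000·38.5 + 1350·38.8)/3325 = 44.66241
V̂(x̄_st) = Σ W_h² (1 − n_h/N_h) s_h²/n_h, with W_h = N_h/N and N = 3325:
  stratum A: (975/3325)²·(1 − 167/975)·19.87²/167 = 0.168466
  stratum B: (1000/3325)²·(1 − 194/1000)·20.97²/194 = 0.165252
  stratum C: (1350/3325)²·(1 − 150/1350)·16.91²/150 = 0.279336
V̂(x̄_st) = 0.613054
SE(x̄_st) = √0.613054 = 0.782978

x̄_st ≈ 44.66, SE ≈ 0.783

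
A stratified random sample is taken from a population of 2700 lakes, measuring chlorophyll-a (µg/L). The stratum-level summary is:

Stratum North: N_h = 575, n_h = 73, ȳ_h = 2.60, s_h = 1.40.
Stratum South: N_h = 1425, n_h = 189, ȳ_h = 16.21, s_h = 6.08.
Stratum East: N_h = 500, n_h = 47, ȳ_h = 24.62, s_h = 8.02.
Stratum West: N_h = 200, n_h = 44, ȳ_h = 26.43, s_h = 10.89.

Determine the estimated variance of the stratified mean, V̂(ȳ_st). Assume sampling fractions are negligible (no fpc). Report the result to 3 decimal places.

V̂(ȳ_st) ≈ 0.117

V̂(ȳ_st) = Σ W_h² s_h²/n_h, with W_h = N_h/N and N = 2700:
  stratum North: (575/2700)²·1.40²/73 = 0.0012177
  stratum South: (1425/2700)²·6.08²/189 = 0.0544813
  stratum East: (500/2700)²·8.02²/47 = 0.0469314
  stratum West: (200/2700)²·10.89²/44 = 0.0147889
V̂(ȳ_st) = 0.117419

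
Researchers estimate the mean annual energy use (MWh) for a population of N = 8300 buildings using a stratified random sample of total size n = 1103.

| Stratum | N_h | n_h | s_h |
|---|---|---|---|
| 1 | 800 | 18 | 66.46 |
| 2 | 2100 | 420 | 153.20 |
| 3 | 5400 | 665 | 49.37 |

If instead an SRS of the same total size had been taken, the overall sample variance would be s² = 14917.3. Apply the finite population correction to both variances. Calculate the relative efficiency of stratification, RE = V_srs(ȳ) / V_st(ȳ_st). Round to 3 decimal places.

RE ≈ 1.818

V̂(ȳ_st) = Σ W_h² (1 − n_h/N_h) s_h²/n_h, with W_h = N_h/N and N = 8300:
  stratum 1: (800/8300)²·(1 − 18/800)·66.46²/18 = 2.22838
  stratum 2: (2100/8300)²·(1 − 420/2100)·153.20²/420 = 2.86181
  stratum 3: (5400/8300)²·(1 − 665/5400)·49.37²/665 = 1.36039
V_st = 6.45057
V_srs = (1 − 1103/8300)·14917.3/1103 = 11.727
Relative efficiency = V_srs / V_st = 11.727/6.45057 = 1.8180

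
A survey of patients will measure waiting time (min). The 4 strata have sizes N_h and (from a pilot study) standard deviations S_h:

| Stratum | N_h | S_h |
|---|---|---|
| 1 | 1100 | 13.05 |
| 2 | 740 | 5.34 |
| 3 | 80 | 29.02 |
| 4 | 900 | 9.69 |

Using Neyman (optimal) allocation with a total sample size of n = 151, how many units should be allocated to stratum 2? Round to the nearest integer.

Neyman allocation: n_h = n · N_h S_h / Σ N_i S_i, with n = 151.
  stratum 1: N_h·S_h = 1100·13.05 = 14355.00
  stratum 2: N_h·S_h = 740·5.34 = 3951.60
  stratum 3: N_h·S_h = 80·29.02 = 2321.60
  stratum 4: N_h·S_h = 900·9.69 = 8721.00
Σ N_h S_h = 29349.20
n for stratum 2 = 151·3951.60/29349.20 = 20.331 → 20

20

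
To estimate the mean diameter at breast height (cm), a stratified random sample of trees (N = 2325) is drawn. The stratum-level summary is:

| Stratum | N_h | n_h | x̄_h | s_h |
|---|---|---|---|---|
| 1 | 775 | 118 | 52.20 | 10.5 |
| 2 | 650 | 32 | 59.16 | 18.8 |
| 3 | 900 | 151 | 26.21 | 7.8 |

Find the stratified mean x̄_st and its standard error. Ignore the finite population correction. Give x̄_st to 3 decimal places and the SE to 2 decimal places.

x̄_st ≈ 44.085, SE ≈ 1.01

x̄_st = Σ W_h x̄_h = (775·52.20 + 650·59.16 + 900·26.21)/2325 = 44.08516
V̂(x̄_st) = Σ W_h² s_h²/n_h, with W_h = N_h/N and N = 2325:
  stratum 1: (775/2325)²·10.5²/118 = 0.103814
  stratum 2: (650/2325)²·18.8²/32 = 0.86327
  stratum 3: (900/2325)²·7.8²/151 = 0.0603742
V̂(x̄_st) = 1.02746
SE(x̄_st) = √1.02746 = 1.01364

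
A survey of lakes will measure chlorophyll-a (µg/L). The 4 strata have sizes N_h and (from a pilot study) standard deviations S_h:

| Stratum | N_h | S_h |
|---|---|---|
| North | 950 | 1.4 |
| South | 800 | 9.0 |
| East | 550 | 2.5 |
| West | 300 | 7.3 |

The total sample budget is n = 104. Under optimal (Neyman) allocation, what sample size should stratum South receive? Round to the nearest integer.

62

Neyman allocation: n_h = n · N_h S_h / Σ N_i S_i, with n = 104.
  stratum North: N_h·S_h = 950·1.4 = 1330.00
  stratum South: N_h·S_h = 800·9.0 = 7200.00
  stratum East: N_h·S_h = 550·2.5 = 1375.00
  stratum West: N_h·S_h = 300·7.3 = 2190.00
Σ N_h S_h = 12095.00
n for stratum South = 104·7200.00/12095.00 = 61.910 → 62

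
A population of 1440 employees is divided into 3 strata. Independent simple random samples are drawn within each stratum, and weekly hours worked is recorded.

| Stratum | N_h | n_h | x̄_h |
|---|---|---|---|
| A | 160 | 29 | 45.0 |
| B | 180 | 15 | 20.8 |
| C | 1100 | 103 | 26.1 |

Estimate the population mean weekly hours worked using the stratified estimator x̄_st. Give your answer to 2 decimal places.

x̄_st ≈ 27.54

N = Σ N_h = 1440. Stratum weights W_h = N_h/N.
x̄_st = (160·45.0 + 180·20.8 + 1100·26.1) / 1440 = 27.5375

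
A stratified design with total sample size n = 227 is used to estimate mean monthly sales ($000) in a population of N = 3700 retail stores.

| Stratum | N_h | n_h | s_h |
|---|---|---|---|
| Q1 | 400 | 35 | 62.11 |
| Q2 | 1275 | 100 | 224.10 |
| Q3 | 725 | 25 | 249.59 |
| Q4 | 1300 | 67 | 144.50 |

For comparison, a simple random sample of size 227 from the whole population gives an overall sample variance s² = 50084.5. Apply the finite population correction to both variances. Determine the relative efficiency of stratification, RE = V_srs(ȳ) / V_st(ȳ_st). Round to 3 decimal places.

RE ≈ 1.119

V̂(ȳ_st) = Σ W_h² (1 − n_h/N_h) s_h²/n_h, with W_h = N_h/N and N = 3700:
  stratum Q1: (400/3700)²·(1 − 35/400)·62.11²/35 = 1.17545
  stratum Q2: (1275/3700)²·(1 − 100/1275)·224.10²/100 = 54.9577
  stratum Q3: (725/3700)²·(1 − 25/725)·249.59²/25 = 92.3734
  stratum Q4: (1300/3700)²·(1 − 67/1300)·144.50²/67 = 36.4892
V_st = 184.996
V_srs = (1 − 227/3700)·50084.5/227 = 207.1
Relative efficiency = V_srs / V_st = 207.1/184.996 = 1.1195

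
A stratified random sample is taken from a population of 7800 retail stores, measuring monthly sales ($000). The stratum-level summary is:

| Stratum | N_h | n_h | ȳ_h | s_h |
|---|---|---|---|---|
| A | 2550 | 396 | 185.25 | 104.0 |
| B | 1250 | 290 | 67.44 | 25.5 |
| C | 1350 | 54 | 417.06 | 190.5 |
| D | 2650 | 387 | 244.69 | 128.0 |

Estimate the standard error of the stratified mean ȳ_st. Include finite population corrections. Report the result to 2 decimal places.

V̂(ȳ_st) = Σ W_h² (1 − n_h/N_h) s_h²/n_h, with W_h = N_h/N and N = 7800:
  stratum A: (2550/7800)²·(1 − 396/2550)·104.0²/396 = 2.46586
  stratum B: (1250/7800)²·(1 − 290/1250)·25.5²/290 = 0.0442257
  stratum C: (1350/7800)²·(1 − 54/1350)·190.5²/54 = 19.3262
  stratum D: (2650/7800)²·(1 − 387/2650)·128.0²/387 = 4.17302
V̂(ȳ_st) = 26.0093
SE(ȳ_st) = √26.0093 = 5.09993

SE(ȳ_st) ≈ 5.10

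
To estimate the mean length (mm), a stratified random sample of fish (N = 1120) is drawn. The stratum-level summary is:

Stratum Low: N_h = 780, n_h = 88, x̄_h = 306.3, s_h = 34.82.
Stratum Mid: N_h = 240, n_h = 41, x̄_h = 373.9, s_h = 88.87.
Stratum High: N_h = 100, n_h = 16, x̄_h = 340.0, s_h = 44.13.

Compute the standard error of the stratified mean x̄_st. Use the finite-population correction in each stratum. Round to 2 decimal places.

V̂(x̄_st) = Σ W_h² (1 − n_h/N_h) s_h²/n_h, with W_h = N_h/N and N = 1120:
  stratum Low: (780/1120)²·(1 − 88/780)·34.82²/88 = 5.92843
  stratum Mid: (240/1120)²·(1 − 41/240)·88.87²/41 = 7.33423
  stratum High: (100/1120)²·(1 − 16/100)·44.13²/16 = 0.815063
V̂(x̄_st) = 14.0777
SE(x̄_st) = √14.0777 = 3.75203

SE(x̄_st) ≈ 3.75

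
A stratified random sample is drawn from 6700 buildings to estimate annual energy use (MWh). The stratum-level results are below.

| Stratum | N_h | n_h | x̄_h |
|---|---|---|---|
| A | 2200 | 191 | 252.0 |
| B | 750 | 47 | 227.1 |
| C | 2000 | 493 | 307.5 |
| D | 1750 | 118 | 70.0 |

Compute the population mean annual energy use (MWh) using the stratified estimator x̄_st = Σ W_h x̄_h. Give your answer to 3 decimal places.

x̄_st ≈ 218.243

N = Σ N_h = 6700. Stratum weights W_h = N_h/N.
x̄_st = (2200·252.0 + 750·227.1 + 2000·307.5 + 1750·70.0) / 6700 = 218.24254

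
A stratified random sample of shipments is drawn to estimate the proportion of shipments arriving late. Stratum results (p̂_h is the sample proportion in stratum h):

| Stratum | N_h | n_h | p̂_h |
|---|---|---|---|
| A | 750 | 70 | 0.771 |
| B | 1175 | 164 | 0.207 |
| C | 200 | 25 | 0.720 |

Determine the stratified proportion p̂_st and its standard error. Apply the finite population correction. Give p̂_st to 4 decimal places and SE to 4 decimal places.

N = 2125; stratum weights W_h = N_h/N.
p̂_st = Σ W_h p̂_h = (750·0.771 + 1175·0.207 + 200·0.720)/2125 = 0.45434
V̂(p̂_st) = Σ W_h² (1 − n_h/N_h) p̂_h(1−p̂_h)/(n_h−1):
  stratum A: (750/2125)²·(1 − 70/750)·0.771·0.229/69 = 0.000288997
  stratum B: (1175/2125)²·(1 − 164/1175)·0.207·0.793/163 = 0.000264928
  stratum C: (200/2125)²·(1 − 25/200)·0.720·0.280/24 = 6.51073e-05
V̂(p̂_st) = 0.000619032; SE = √V̂ = 0.0248803

p̂_st ≈ 0.4543, SE ≈ 0.0249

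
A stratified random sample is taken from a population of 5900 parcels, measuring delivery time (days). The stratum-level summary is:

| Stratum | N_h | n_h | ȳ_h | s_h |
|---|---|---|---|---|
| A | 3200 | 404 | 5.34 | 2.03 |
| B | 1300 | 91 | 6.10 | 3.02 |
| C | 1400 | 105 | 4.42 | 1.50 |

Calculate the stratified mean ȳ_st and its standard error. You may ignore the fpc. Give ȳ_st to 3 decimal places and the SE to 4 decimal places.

ȳ_st = Σ W_h ȳ_h = (3200·5.34 + 1300·6.10 + 1400·4.42)/5900 = 5.28915
V̂(ȳ_st) = Σ W_h² s_h²/n_h, with W_h = N_h/N and N = 5900:
  stratum A: (3200/5900)²·2.03²/404 = 0.00300059
  stratum B: (1300/5900)²·3.02²/91 = 0.00486581
  stratum C: (1400/5900)²·1.50²/105 = 0.00120655
V̂(ȳ_st) = 0.00907295
SE(ȳ_st) = √0.00907295 = 0.095252

ȳ_st ≈ 5.289, SE ≈ 0.0953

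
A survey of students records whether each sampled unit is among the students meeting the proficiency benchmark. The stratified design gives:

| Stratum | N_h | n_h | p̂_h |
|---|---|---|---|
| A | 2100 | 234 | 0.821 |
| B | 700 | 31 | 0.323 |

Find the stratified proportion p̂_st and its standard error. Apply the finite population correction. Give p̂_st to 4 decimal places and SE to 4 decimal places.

p̂_st ≈ 0.6965, SE ≈ 0.0274

N = 2800; stratum weights W_h = N_h/N.
p̂_st = Σ W_h p̂_h = (2100·0.821 + 700·0.323)/2800 = 0.69650
V̂(p̂_st) = Σ W_h² (1 − n_h/N_h) p̂_h(1−p̂_h)/(n_h−1):
  stratum A: (2100/2800)²·(1 − 234/2100)·0.821·0.179/233 = 0.00031525
  stratum B: (700/2800)²·(1 − 31/700)·0.323·0.677/30 = 0.00043539
V̂(p̂_st) = 0.00075064; SE = √V̂ = 0.0273978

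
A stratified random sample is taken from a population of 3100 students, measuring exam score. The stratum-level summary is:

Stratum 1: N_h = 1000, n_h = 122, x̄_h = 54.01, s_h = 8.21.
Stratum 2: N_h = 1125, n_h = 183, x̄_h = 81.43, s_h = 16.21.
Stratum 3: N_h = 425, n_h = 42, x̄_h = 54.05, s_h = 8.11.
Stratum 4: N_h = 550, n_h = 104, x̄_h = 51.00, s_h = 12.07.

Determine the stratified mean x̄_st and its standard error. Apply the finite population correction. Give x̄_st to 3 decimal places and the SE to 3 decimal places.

x̄_st ≈ 63.432, SE ≈ 0.521

x̄_st = Σ W_h x̄_h = (1000·54.01 + 1125·81.43 + 425·54.05 + 550·51.00)/3100 = 63.43226
V̂(x̄_st) = Σ W_h² (1 − n_h/N_h) s_h²/n_h, with W_h = N_h/N and N = 3100:
  stratum 1: (1000/3100)²·(1 − 122/1000)·8.21²/122 = 0.0504775
  stratum 2: (1125/3100)²·(1 − 183/1125)·16.21²/183 = 0.158342
  stratum 3: (425/3100)²·(1 − 42/425)·8.11²/42 = 0.0265251
  stratum 4: (550/3100)²·(1 − 104/550)·12.07²/104 = 0.0357565
V̂(x̄_st) = 0.271101
SE(x̄_st) = √0.271101 = 0.520673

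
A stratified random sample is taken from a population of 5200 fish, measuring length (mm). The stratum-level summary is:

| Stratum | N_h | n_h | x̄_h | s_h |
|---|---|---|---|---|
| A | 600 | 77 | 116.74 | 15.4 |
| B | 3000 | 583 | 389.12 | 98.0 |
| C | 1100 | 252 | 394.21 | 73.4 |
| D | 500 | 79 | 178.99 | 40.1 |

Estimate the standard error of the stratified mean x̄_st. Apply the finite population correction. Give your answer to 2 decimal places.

SE(x̄_st) ≈ 2.31

V̂(x̄_st) = Σ W_h² (1 − n_h/N_h) s_h²/n_h, with W_h = N_h/N and N = 5200:
  stratum A: (600/5200)²·(1 − 77/600)·15.4²/77 = 0.0357435
  stratum B: (3000/5200)²·(1 − 583/3000)·98.0²/583 = 4.41748
  stratum C: (1100/5200)²·(1 − 252/1100)·73.4²/252 = 0.737519
  stratum D: (500/5200)²·(1 − 79/500)·40.1²/79 = 0.158455
V̂(x̄_st) = 5.3492
SE(x̄_st) = √5.3492 = 2.31283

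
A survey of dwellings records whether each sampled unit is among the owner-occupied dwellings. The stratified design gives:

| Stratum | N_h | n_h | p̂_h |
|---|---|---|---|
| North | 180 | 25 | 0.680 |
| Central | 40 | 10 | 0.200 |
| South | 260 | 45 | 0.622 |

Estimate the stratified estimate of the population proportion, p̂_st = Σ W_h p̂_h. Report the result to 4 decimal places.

p̂_st ≈ 0.6086

N = 480; stratum weights W_h = N_h/N.
p̂_st = Σ W_h p̂_h = (180·0.680 + 40·0.200 + 260·0.622)/480 = 0.60858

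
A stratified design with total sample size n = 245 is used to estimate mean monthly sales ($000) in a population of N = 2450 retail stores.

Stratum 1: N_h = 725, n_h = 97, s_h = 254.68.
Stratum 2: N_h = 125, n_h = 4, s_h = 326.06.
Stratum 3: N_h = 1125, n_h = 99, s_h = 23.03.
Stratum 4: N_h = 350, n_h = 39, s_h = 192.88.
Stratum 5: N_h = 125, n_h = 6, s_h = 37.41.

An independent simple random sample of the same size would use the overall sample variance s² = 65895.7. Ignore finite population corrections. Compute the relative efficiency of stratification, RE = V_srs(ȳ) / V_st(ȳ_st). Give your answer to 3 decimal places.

RE ≈ 1.806

V̂(ȳ_st) = Σ W_h² s_h²/n_h, with W_h = N_h/N and N = 2450:
  stratum 1: (725/2450)²·254.68²/97 = 58.5547
  stratum 2: (125/2450)²·326.06²/4 = 69.1867
  stratum 3: (1125/2450)²·23.03²/99 = 1.1296
  stratum 4: (350/2450)²·192.88²/39 = 19.4677
  stratum 5: (125/2450)²·37.41²/6 = 0.607172
V_st = 148.946
V_srs = s²/n = 65895.7/245 = 268.962
Relative efficiency = V_srs / V_st = 268.962/148.946 = 1.8058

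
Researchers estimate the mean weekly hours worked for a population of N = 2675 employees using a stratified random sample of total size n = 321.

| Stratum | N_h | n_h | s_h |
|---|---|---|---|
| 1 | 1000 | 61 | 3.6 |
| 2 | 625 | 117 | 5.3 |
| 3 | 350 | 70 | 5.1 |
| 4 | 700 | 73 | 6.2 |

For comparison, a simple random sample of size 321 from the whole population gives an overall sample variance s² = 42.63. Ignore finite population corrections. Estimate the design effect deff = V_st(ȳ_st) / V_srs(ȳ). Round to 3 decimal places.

deff ≈ 0.642

V̂(ȳ_st) = Σ W_h² s_h²/n_h, with W_h = N_h/N and N = 2675:
  stratum 1: (1000/2675)²·3.6²/61 = 0.0296912
  stratum 2: (625/2675)²·5.3²/117 = 0.0131062
  stratum 3: (350/2675)²·5.1²/70 = 0.00636108
  stratum 4: (700/2675)²·6.2²/73 = 0.0360586
V_st = 0.0852171
V_srs = s²/n = 42.63/321 = 0.132804
deff = V_st / V_srs = 0.0852171/0.132804 = 0.6417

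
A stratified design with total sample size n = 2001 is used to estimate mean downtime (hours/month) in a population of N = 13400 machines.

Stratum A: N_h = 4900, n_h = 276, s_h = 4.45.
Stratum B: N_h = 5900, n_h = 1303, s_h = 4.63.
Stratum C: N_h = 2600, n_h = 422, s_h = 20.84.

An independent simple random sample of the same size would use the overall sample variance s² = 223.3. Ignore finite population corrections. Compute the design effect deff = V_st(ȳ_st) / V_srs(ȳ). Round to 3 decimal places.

V̂(ȳ_st) = Σ W_h² s_h²/n_h, with W_h = N_h/N and N = 13400:
  stratum A: (4900/13400)²·4.45²/276 = 0.00959386
  stratum B: (5900/13400)²·4.63²/1303 = 0.00318942
  stratum C: (2600/13400)²·20.84²/422 = 0.0387454
V_st = 0.0515287
V_srs = s²/n = 223.3/2001 = 0.111594
deff = V_st / V_srs = 0.0515287/0.111594 = 0.4618

deff ≈ 0.462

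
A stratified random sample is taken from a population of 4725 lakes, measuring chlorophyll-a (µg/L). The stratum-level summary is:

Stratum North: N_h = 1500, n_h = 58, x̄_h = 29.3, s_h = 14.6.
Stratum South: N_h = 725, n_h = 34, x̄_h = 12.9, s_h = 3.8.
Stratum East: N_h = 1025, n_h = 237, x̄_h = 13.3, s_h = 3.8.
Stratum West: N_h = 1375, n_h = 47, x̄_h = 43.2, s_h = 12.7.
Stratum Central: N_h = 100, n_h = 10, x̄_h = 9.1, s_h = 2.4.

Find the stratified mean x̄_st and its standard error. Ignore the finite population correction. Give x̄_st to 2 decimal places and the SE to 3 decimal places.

x̄_st ≈ 26.93, SE ≈ 0.821

x̄_st = Σ W_h x̄_h = (1500·29.3 + 725·12.9 + 1025·13.3 + 1375·43.2 + 100·9.1)/4725 = 26.93016
V̂(x̄_st) = Σ W_h² s_h²/n_h, with W_h = N_h/N and N = 4725:
  stratum North: (1500/4725)²·14.6²/58 = 0.370388
  stratum South: (725/4725)²·3.8²/34 = 0.00999909
  stratum East: (1025/4725)²·3.8²/237 = 0.00286723
  stratum West: (1375/4725)²·12.7²/47 = 0.290611
  stratum Central: (100/4725)²·2.4²/10 = 0.000257999
V̂(x̄_st) = 0.674123
SE(x̄_st) = √0.674123 = 0.82105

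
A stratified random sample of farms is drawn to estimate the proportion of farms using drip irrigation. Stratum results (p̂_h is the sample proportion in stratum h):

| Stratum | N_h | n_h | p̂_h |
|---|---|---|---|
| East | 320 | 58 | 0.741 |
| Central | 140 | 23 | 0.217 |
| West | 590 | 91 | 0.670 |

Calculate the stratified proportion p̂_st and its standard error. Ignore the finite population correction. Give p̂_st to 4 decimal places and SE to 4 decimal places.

p̂_st ≈ 0.6312, SE ≈ 0.0350

N = 1050; stratum weights W_h = N_h/N.
p̂_st = Σ W_h p̂_h = (320·0.741 + 140·0.217 + 590·0.670)/1050 = 0.63124
V̂(p̂_st) = Σ W_h² p̂_h(1−p̂_h)/(n_h−1):
  stratum East: (320/1050)²·0.741·0.259/57 = 0.000312726
  stratum Central: (140/1050)²·0.217·0.783/22 = 0.000137302
  stratum West: (590/1050)²·0.670·0.330/90 = 0.00077566
V̂(p̂_st) = 0.00122569; SE = √V̂ = 0.0350098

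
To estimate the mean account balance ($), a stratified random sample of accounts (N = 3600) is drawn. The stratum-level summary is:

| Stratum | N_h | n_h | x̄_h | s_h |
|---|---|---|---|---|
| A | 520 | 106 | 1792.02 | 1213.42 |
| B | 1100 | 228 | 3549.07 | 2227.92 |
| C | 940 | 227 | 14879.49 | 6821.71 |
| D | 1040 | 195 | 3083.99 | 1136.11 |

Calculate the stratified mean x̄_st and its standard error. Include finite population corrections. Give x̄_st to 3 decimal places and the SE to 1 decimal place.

x̄_st = Σ W_h x̄_h = (520·1792.02 + 1100·3549.07 + 940·14879.49 + 1040·3083.99)/3600 = 6119.41600
V̂(x̄_st) = Σ W_h² (1 − n_h/N_h) s_h²/n_h, with W_h = N_h/N and N = 3600:
  stratum A: (520/3600)²·(1 − 106/520)·1213.42²/106 = 230.736
  stratum B: (1100/3600)²·(1 − 228/1100)·2227.92²/228 = 1611.27
  stratum C: (940/3600)²·(1 − 227/940)·6821.71²/227 = 10601.6
  stratum D: (1040/3600)²·(1 − 195/1040)·1136.11²/195 = 448.84
V̂(x̄_st) = 12892.5
SE(x̄_st) = √12892.5 = 113.545

x̄_st ≈ 6119.416, SE ≈ 113.5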